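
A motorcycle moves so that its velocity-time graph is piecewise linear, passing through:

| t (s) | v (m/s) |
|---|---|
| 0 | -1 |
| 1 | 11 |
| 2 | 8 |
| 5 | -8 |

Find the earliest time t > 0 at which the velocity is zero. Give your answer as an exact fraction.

v changes sign on 0–1 s (from -1 to 11); the graph is linear there, so v = 0 at t = 0 + (1)·(1 − 0)/(11 − -1) = 1/12 s.

t = 1/12 s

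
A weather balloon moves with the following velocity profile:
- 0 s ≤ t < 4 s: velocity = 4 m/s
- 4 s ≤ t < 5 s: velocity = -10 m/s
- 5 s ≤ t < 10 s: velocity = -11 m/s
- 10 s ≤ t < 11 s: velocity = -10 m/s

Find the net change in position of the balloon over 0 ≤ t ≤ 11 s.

Net displacement equals the area under the velocity-time graph (areas below the axis count negative).
0–4 s: 4 × 4 = 16 m
4–5 s: -10 × 1 = -10 m
5–10 s: -11 × 5 = -55 m
10–11 s: -10 × 1 = -10 m
Net displacement = -59 m

-59 m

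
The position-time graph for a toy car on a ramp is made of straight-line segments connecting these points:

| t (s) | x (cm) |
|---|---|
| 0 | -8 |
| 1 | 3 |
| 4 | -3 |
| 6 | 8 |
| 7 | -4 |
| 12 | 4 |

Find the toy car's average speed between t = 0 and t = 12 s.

Average speed = (total path length)/(elapsed time); on a piecewise-linear x-t graph the path length is Σ|Δx|.
0–1 s: |Δx| = |3 − -8| = 11 cm
1–4 s: |Δx| = |-3 − 3| = 6 cm
4–6 s: |Δx| = |8 − -3| = 11 cm
6–7 s: |Δx| = |-4 − 8| = 12 cm
7–12 s: |Δx| = |4 − -4| = 8 cm
Total path = 48 cm; average speed = 48/12 = 4 cm/s.

4 cm/s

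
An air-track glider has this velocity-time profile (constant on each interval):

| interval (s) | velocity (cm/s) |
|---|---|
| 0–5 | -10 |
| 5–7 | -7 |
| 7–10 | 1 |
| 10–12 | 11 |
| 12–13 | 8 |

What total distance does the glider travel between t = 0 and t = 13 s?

97 cm

Total distance travelled is ∫|v| dt — sum the magnitudes of each area piece.
0–5 s: |-10| × 5 = 50 cm
5–7 s: |-7| × 2 = 14 cm
7–10 s: |1| × 3 = 3 cm
10–12 s: |11| × 2 = 22 cm
12–13 s: |8| × 1 = 8 cm
Total distance = 97 cm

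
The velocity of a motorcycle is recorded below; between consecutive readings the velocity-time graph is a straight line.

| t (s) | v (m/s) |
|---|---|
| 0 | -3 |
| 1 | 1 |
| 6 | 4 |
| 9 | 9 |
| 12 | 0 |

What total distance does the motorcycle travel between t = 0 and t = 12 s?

Distance (not displacement) is the total path length: add the absolute areas under v-t.
0–1 s: v = 0 at t = 0.75 s; triangle areas 1.125 + 0.125 = 1.25 m
1–6 s: |½(1 + 4)(5)| = 12.5 m
6–9 s: |½(4 + 9)(3)| = 19.5 m
9–12 s: |½(9 + 0)(3)| = 13.5 m
Total distance = 46.75 m

46.75 m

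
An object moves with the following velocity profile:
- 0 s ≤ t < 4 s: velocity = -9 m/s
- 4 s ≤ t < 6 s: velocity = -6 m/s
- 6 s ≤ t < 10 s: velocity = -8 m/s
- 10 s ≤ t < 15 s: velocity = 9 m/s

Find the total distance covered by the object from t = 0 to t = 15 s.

Total distance travelled is ∫|v| dt — sum the magnitudes of each area piece.
0–4 s: |-9| × 4 = 36 m
4–6 s: |-6| × 2 = 12 m
6–10 s: |-8| × 4 = 32 m
10–15 s: |9| × 5 = 45 m
Total distance = 125 m

125 m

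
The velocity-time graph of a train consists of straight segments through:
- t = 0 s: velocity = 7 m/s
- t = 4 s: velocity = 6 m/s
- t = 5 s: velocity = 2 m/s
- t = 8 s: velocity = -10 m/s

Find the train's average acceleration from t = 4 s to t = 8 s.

Average acceleration = Δv/Δt = (-10 − 6)/(8 − 4) = -4 m/s².

-4 m/s²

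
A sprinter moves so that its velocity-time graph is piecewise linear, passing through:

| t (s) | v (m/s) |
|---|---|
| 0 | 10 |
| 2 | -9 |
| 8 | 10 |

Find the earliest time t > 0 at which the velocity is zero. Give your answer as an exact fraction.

t = 20/19 s

v changes sign on 0–2 s (from 10 to -9); the graph is linear there, so v = 0 at t = 0 + (-10)·(2 − 0)/(-9 − 10) = 20/19 s.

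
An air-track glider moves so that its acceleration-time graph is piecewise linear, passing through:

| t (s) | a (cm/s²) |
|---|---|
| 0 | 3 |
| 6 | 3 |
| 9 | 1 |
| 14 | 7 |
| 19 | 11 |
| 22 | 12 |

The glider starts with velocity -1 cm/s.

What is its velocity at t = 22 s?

Δv equals the area under the a-t graph; then v = v₀ + Δv.
0–6 s: 3 × 6 = 18 cm/s
6–9 s: ½(3 + 1)(3) = 6 cm/s
9–14 s: ½(1 + 7)(5) = 20 cm/s
14–19 s: ½(7 + 11)(5) = 45 cm/s
19–22 s: ½(11 + 12)(3) = 34.5 cm/s
Δv = 123.5 cm/s, so v(22) = -1 + (123.5) = 122.5 cm/s.

122.5 cm/s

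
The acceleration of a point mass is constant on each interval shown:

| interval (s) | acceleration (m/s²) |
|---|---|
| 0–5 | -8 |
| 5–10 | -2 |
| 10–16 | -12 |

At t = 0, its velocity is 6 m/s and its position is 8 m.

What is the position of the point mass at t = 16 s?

-737 m

On each constant-a segment, Δv = aΔt and Δx = v₀Δt + ½aΔt²; chain segment to segment.
0–5 s: v starts 6 m/s; Δx = 6·5 + ½·-8·5² = -70 m; v ends -34 m/s.
5–10 s: v starts -34 m/s; Δx = -34·5 + ½·-2·5² = -195 m; v ends -44 m/s.
10–16 s: v starts -44 m/s; Δx = -44·6 + ½·-12·6² = -480 m; v ends -116 m/s.
x(16) = 8 + Σ Δx = -737 m.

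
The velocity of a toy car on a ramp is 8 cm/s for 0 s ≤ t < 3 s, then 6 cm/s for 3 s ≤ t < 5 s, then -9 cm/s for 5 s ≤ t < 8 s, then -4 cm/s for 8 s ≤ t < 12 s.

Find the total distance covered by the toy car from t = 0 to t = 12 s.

Total distance travelled is ∫|v| dt — sum the magnitudes of each area piece.
0–3 s: |8| × 3 = 24 cm
3–5 s: |6| × 2 = 12 cm
5–8 s: |-9| × 3 = 27 cm
8–12 s: |-4| × 4 = 16 cm
Total distance = 79 cm

79 cm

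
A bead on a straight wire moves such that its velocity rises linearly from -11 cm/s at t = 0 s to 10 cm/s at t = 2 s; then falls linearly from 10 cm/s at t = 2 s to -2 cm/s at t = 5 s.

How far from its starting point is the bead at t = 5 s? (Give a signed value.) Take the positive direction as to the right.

Displacement is the signed area under the v-t curve.
0–2 s: ½(-11 + 10)(2) = -1 cm
2–5 s: ½(10 + -2)(3) = 12 cm
Net displacement = 11 cm

11 cm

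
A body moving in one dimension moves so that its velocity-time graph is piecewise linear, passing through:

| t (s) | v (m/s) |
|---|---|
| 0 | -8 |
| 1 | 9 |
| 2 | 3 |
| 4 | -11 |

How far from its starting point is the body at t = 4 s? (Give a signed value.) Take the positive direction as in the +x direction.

-1.5 m

Displacement is the signed area under the v-t curve.
0–1 s: ½(-8 + 9)(1) = 0.5 m
1–2 s: ½(9 + 3)(1) = 6 m
2–4 s: ½(3 + -11)(2) = -8 m
Net displacement = -1.5 m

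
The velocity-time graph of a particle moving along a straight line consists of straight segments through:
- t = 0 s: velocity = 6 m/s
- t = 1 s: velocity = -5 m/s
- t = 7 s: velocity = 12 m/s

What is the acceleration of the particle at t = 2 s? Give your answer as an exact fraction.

Acceleration is the slope of the v-t graph on 1–7 s: (12 − -5)/(7 − 1) = 17/6 m/s².

17/6 m/s²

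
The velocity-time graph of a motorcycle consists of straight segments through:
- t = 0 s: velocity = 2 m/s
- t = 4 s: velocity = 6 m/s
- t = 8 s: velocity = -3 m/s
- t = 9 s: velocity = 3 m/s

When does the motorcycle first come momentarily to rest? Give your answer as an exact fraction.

v changes sign on 4–8 s (from 6 to -3); the graph is linear there, so v = 0 at t = 4 + (-6)·(8 − 4)/(-3 − 6) = 20/3 s.

t = 20/3 s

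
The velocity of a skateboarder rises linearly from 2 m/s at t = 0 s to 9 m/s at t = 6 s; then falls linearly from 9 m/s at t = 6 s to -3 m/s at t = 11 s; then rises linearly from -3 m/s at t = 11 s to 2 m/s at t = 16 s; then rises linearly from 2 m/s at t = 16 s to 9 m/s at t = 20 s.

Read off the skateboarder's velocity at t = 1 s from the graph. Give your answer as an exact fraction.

On 0–6 s the graph is linear from 2 to 9 m/s: v(1) = 2 + (9 − 2)·(1 − 0)/(6 − 0) = 19/6 m/s.

19/6 m/s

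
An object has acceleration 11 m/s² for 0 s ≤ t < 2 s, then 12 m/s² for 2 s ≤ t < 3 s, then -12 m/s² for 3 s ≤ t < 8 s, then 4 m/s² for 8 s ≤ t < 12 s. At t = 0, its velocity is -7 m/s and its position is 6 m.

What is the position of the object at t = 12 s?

-80 m

On each constant-a segment, Δv = aΔt and Δx = v₀Δt + ½aΔt²; chain segment to segment.
0–2 s: v starts -7 m/s; Δx = -7·2 + ½·11·2² = 8 m; v ends 15 m/s.
2–3 s: v starts 15 m/s; Δx = 15·1 + ½·12·1² = 21 m; v ends 27 m/s.
3–8 s: v starts 27 m/s; Δx = 27·5 + ½·-12·5² = -15 m; v ends -33 m/s.
8–12 s: v starts -33 m/s; Δx = -33·4 + ½·4·4² = -100 m; v ends -17 m/s.
x(12) = 6 + Σ Δx = -80 m.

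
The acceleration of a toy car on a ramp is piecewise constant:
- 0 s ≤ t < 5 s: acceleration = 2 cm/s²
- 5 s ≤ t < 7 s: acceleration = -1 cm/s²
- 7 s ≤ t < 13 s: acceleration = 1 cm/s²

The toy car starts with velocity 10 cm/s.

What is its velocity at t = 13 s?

24 cm/s

Δv equals the area under the a-t graph; then v = v₀ + Δv.
0–5 s: 2 × 5 = 10 cm/s
5–7 s: -1 × 2 = -2 cm/s
7–13 s: 1 × 6 = 6 cm/s
Δv = 14 cm/s, so v(13) = 10 + (14) = 24 cm/s.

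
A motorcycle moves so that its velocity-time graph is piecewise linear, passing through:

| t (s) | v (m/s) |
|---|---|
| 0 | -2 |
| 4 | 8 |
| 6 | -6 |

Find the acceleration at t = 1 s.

Acceleration is the slope of the v-t graph on 0–4 s: (8 − -2)/(4 − 0) = 2.5 m/s².

2.5 m/s²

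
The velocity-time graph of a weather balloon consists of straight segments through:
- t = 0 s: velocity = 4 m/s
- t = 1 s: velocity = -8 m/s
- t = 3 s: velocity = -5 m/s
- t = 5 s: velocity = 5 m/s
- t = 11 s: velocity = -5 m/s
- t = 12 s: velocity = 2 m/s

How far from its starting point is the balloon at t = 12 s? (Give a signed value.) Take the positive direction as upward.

-16.5 m

Displacement is the signed area under the v-t curve.
0–1 s: ½(4 + -8)(1) = -2 m
1–3 s: ½(-8 + -5)(2) = -13 m
3–5 s: ½(-5 + 5)(2) = 0 m
5–11 s: ½(5 + -5)(6) = 0 m
11–12 s: ½(-5 + 2)(1) = -1.5 m
Net displacement = -16.5 m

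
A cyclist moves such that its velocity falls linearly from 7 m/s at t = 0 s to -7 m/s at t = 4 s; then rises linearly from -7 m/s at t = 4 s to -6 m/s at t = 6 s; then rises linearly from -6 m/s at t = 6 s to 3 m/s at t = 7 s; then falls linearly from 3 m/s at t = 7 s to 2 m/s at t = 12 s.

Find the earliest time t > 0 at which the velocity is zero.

t = 2 s

v changes sign on 0–4 s (from 7 to -7); the graph is linear there, so v = 0 at t = 0 + (-7)·(4 − 0)/(-7 − 7) = 2 s.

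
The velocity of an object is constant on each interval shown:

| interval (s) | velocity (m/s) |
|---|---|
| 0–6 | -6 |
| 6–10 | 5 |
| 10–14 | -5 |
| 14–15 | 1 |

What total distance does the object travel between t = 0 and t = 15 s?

77 m

Total distance travelled is ∫|v| dt — sum the magnitudes of each area piece.
0–6 s: |-6| × 6 = 36 m
6–10 s: |5| × 4 = 20 m
10–14 s: |-5| × 4 = 20 m
14–15 s: |1| × 1 = 1 m
Total distance = 77 m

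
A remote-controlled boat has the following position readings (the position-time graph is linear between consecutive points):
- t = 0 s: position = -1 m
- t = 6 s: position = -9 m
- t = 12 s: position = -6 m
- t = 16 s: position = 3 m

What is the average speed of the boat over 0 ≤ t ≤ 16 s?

1.25 m/s

Average speed = (total path length)/(elapsed time); on a piecewise-linear x-t graph the path length is Σ|Δx|.
0–6 s: |Δx| = |-9 − -1| = 8 m
6–12 s: |Δx| = |-6 − -9| = 3 m
12–16 s: |Δx| = |3 − -6| = 9 m
Total path = 20 m; average speed = 20/16 = 1.25 m/s.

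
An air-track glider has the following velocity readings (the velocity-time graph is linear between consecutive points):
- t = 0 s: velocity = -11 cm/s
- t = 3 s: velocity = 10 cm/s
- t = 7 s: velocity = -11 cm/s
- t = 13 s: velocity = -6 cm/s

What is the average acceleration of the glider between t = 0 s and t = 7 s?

0 cm/s²

Average acceleration = Δv/Δt = (-11 − -11)/(7 − 0) = 0 cm/s².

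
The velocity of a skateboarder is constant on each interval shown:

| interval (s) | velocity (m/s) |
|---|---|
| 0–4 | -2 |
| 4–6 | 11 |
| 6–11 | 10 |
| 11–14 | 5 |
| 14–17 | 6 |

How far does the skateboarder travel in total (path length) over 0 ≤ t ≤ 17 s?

Total distance travelled is ∫|v| dt — sum the magnitudes of each area piece.
0–4 s: |-2| × 4 = 8 m
4–6 s: |11| × 2 = 22 m
6–11 s: |10| × 5 = 50 m
11–14 s: |5| × 3 = 15 m
14–17 s: |6| × 3 = 18 m
Total distance = 113 m

113 m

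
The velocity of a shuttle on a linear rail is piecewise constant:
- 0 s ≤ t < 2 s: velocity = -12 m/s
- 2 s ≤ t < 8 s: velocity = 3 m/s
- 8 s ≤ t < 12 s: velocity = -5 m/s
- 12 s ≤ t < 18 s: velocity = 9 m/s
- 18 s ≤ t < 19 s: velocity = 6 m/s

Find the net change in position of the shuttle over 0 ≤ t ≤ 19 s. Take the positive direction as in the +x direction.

34 m

Displacement is the signed area under the v-t curve.
0–2 s: -12 × 2 = -24 m
2–8 s: 3 × 6 = 18 m
8–12 s: -5 × 4 = -20 m
12–18 s: 9 × 6 = 54 m
18–19 s: 6 × 1 = 6 m
Net displacement = 34 m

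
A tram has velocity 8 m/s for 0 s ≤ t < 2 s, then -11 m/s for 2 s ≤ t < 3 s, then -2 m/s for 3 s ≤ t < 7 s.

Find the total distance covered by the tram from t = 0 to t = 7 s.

35 m

Total distance travelled is ∫|v| dt — sum the magnitudes of each area piece.
0–2 s: |8| × 2 = 16 m
2–3 s: |-11| × 1 = 11 m
3–7 s: |-2| × 4 = 8 m
Total distance = 35 m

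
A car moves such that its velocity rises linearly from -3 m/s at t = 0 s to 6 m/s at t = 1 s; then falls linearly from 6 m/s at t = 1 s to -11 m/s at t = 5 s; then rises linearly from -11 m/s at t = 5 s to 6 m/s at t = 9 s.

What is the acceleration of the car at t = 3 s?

-4.25 m/s²

Acceleration is the slope of the v-t graph on 1–5 s: (-11 − 6)/(5 − 1) = -4.25 m/s².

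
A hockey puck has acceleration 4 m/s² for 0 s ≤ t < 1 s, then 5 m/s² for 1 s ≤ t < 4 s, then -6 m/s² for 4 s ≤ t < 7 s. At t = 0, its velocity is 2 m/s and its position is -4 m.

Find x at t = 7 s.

On each constant-a segment, Δv = aΔt and Δx = v₀Δt + ½aΔt²; chain segment to segment.
0–1 s: v starts 2 m/s; Δx = 2·1 + ½·4·1² = 4 m; v ends 6 m/s.
1–4 s: v starts 6 m/s; Δx = 6·3 + ½·5·3² = 40.5 m; v ends 21 m/s.
4–7 s: v starts 21 m/s; Δx = 21·3 + ½·-6·3² = 36 m; v ends 3 m/s.
x(7) = -4 + Σ Δx = 76.5 m.

76.5 m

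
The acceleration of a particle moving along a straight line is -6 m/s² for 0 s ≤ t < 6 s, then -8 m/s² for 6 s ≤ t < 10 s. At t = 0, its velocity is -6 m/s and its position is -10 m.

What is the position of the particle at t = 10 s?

-386 m

On each constant-a segment, Δv = aΔt and Δx = v₀Δt + ½aΔt²; chain segment to segment.
0–6 s: v starts -6 m/s; Δx = -6·6 + ½·-6·6² = -144 m; v ends -42 m/s.
6–10 s: v starts -42 m/s; Δx = -42·4 + ½·-8·4² = -232 m; v ends -74 m/s.
x(10) = -10 + Σ Δx = -386 m.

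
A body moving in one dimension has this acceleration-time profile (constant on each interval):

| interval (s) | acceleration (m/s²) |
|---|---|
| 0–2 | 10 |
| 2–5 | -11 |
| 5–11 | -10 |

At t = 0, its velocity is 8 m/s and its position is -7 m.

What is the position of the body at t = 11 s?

-146.5 m

On each constant-a segment, Δv = aΔt and Δx = v₀Δt + ½aΔt²; chain segment to segment.
0–2 s: v starts 8 m/s; Δx = 8·2 + ½·10·2² = 36 m; v ends 28 m/s.
2–5 s: v starts 28 m/s; Δx = 28·3 + ½·-11·3² = 34.5 m; v ends -5 m/s.
5–11 s: v starts -5 m/s; Δx = -5·6 + ½·-10·6² = -210 m; v ends -65 m/s.
x(11) = -7 + Σ Δx = -146.5 m.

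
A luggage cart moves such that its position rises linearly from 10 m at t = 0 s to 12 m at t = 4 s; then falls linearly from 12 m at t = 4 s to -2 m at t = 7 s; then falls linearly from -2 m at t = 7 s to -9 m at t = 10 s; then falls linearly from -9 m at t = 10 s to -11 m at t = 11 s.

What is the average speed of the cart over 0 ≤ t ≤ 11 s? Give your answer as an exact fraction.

25/11 m/s

Average speed = (total path length)/(elapsed time); on a piecewise-linear x-t graph the path length is Σ|Δx|.
0–4 s: |Δx| = |12 − 10| = 2 m
4–7 s: |Δx| = |-2 − 12| = 14 m
7–10 s: |Δx| = |-9 − -2| = 7 m
10–11 s: |Δx| = |-11 − -9| = 2 m
Total path = 25 m; average speed = 25/11 = 25/11 m/s.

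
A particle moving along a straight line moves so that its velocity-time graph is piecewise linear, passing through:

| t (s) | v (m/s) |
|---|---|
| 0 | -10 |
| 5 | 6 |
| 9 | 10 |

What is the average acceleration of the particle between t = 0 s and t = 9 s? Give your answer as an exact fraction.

20/9 m/s²

Average acceleration = Δv/Δt = (10 − -10)/(9 − 0) = 20/9 m/s².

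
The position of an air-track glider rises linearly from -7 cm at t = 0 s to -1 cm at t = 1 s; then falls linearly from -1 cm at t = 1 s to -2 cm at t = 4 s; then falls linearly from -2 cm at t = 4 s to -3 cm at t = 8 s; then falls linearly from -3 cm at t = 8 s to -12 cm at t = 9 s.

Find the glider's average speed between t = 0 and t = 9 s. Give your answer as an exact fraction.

Average speed = (total path length)/(elapsed time); on a piecewise-linear x-t graph the path length is Σ|Δx|.
0–1 s: |Δx| = |-1 − -7| = 6 cm
1–4 s: |Δx| = |-2 − -1| = 1 cm
4–8 s: |Δx| = |-3 − -2| = 1 cm
8–9 s: |Δx| = |-12 − -3| = 9 cm
Total path = 17 cm; average speed = 17/9 = 17/9 cm/s.

17/9 cm/s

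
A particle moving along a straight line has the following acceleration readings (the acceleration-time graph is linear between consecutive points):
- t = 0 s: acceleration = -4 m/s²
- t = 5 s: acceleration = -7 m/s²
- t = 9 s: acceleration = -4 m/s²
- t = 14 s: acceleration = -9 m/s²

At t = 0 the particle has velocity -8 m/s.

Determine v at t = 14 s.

-90 m/s

Δv equals the area under the a-t graph; then v = v₀ + Δv.
0–5 s: ½(-4 + -7)(5) = -27.5 m/s
5–9 s: ½(-7 + -4)(4) = -22 m/s
9–14 s: ½(-4 + -9)(5) = -32.5 m/s
Δv = -82 m/s, so v(14) = -8 + (-82) = -90 m/s.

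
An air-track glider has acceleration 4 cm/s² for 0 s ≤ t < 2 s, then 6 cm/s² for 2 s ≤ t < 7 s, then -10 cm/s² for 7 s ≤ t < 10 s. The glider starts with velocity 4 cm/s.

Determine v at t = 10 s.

Δv equals the area under the a-t graph; then v = v₀ + Δv.
0–2 s: 4 × 2 = 8 cm/s
2–7 s: 6 × 5 = 30 cm/s
7–10 s: -10 × 3 = -30 cm/s
Δv = 8 cm/s, so v(10) = 4 + (8) = 12 cm/s.

12 cm/s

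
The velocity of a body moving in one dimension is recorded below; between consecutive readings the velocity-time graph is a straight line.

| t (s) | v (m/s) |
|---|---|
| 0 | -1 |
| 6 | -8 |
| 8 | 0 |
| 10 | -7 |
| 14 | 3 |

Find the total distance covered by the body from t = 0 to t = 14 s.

Total distance travelled is ∫|v| dt — sum the magnitudes of each area piece.
0–6 s: |½(-1 + -8)(6)| = 27 m
6–8 s: |½(-8 + 0)(2)| = 8 m
8–10 s: |½(0 + -7)(2)| = 7 m
10–14 s: v = 0 at t = 12.8 s; triangle areas 9.8 + 1.8 = 11.6 m
Total distance = 53.6 m

53.6 m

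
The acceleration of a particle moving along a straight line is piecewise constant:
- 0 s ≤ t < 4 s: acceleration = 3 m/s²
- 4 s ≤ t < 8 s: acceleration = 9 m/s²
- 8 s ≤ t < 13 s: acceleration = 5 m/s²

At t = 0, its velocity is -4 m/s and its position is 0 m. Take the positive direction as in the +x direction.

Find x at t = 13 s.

394.5 m

On each constant-a segment, Δv = aΔt and Δx = v₀Δt + ½aΔt²; chain segment to segment.
0–4 s: v starts -4 m/s; Δx = -4·4 + ½·3·4² = 8 m; v ends 8 m/s.
4–8 s: v starts 8 m/s; Δx = 8·4 + ½·9·4² = 104 m; v ends 44 m/s.
8–13 s: v starts 44 m/s; Δx = 44·5 + ½·5·5² = 282.5 m; v ends 69 m/s.
x(13) = 0 + Σ Δx = 394.5 m.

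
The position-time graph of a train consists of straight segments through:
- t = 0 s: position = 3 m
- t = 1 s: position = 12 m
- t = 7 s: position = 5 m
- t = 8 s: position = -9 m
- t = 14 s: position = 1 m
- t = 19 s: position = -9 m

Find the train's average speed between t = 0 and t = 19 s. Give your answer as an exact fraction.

Average speed = (total path length)/(elapsed time); on a piecewise-linear x-t graph the path length is Σ|Δx|.
0–1 s: |Δx| = |12 − 3| = 9 m
1–7 s: |Δx| = |5 − 12| = 7 m
7–8 s: |Δx| = |-9 − 5| = 14 m
8–14 s: |Δx| = |1 − -9| = 10 m
14–19 s: |Δx| = |-9 − 1| = 10 m
Total path = 50 m; average speed = 50/19 = 50/19 m/s.

50/19 m/s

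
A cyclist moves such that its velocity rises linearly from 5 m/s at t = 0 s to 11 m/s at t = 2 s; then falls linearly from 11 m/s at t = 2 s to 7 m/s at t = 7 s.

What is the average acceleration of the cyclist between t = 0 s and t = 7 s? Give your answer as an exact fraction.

Average acceleration = Δv/Δt = (7 − 5)/(7 − 0) = 2/7 m/s².

2/7 m/s²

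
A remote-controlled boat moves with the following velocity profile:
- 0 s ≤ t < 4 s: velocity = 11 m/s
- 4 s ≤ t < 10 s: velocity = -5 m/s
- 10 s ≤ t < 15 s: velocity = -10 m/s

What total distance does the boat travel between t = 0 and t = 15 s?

Total distance travelled is ∫|v| dt — sum the magnitudes of each area piece.
0–4 s: |11| × 4 = 44 m
4–10 s: |-5| × 6 = 30 m
10–15 s: |-10| × 5 = 50 m
Total distance = 124 m

124 m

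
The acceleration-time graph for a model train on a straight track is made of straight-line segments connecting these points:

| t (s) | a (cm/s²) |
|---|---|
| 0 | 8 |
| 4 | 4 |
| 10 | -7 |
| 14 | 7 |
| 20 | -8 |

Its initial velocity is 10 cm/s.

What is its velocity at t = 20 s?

Δv equals the area under the a-t graph; then v = v₀ + Δv.
0–4 s: ½(8 + 4)(4) = 24 cm/s
4–10 s: ½(4 + -7)(6) = -9 cm/s
10–14 s: ½(-7 + 7)(4) = 0 cm/s
14–20 s: ½(7 + -8)(6) = -3 cm/s
Δv = 12 cm/s, so v(20) = 10 + (12) = 22 cm/s.

22 cm/s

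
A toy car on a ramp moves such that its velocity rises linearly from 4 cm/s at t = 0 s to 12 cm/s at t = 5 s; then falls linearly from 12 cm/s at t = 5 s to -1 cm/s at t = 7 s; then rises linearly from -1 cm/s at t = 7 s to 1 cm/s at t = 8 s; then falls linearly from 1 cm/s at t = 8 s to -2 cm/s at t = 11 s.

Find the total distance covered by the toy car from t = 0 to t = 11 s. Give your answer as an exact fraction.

Total distance travelled is ∫|v| dt — sum the magnitudes of each area piece.
0–5 s: |½(4 + 12)(5)| = 40 cm
5–7 s: v = 0 at t = 89/13 s; triangle areas 144/13 + 1/13 = 145/13 cm
7–8 s: v = 0 at t = 7.5 s; triangle areas 0.25 + 0.25 = 0.5 cm
8–11 s: v = 0 at t = 9 s; triangle areas 0.5 + 2 = 2.5 cm
Total distance = 704/13 cm

704/13 cm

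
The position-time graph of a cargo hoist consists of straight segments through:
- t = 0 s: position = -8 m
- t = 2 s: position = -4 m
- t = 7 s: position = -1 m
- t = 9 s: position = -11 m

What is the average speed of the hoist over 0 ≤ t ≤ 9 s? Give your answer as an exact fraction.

Average speed = (total path length)/(elapsed time); on a piecewise-linear x-t graph the path length is Σ|Δx|.
0–2 s: |Δx| = |-4 − -8| = 4 m
2–7 s: |Δx| = |-1 − -4| = 3 m
7–9 s: |Δx| = |-11 − -1| = 10 m
Total path = 17 m; average speed = 17/9 = 17/9 m/s.

17/9 m/s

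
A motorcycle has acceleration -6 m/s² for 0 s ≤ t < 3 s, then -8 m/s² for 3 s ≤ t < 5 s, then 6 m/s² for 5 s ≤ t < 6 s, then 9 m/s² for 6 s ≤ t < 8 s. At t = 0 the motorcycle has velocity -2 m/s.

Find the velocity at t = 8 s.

Δv equals the area under the a-t graph; then v = v₀ + Δv.
0–3 s: -6 × 3 = -18 m/s
3–5 s: -8 × 2 = -16 m/s
5–6 s: 6 × 1 = 6 m/s
6–8 s: 9 × 2 = 18 m/s
Δv = -10 m/s, so v(8) = -2 + (-10) = -12 m/s.

-12 m/s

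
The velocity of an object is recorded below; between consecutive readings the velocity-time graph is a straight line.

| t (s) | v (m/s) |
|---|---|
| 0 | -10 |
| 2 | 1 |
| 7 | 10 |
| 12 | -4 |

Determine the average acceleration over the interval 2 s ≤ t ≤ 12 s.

Average acceleration = Δv/Δt = (-4 − 1)/(12 − 2) = -0.5 m/s².

-0.5 m/s²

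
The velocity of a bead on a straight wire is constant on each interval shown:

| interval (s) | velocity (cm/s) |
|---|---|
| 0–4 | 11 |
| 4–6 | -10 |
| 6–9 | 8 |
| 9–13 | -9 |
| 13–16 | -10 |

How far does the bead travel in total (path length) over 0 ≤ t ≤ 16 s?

Distance (not displacement) is the total path length: add the absolute areas under v-t.
0–4 s: |11| × 4 = 44 cm
4–6 s: |-10| × 2 = 20 cm
6–9 s: |8| × 3 = 24 cm
9–13 s: |-9| × 4 = 36 cm
13–16 s: |-10| × 3 = 30 cm
Total distance = 154 cm

154 cm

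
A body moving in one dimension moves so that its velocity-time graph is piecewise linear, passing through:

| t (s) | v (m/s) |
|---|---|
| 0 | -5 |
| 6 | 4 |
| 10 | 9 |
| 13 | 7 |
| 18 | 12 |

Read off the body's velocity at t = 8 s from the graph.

On 6–10 s the graph is linear from 4 to 9 m/s: v(8) = 4 + (9 − 4)·(8 − 6)/(10 − 6) = 6.5 m/s.

6.5 m/s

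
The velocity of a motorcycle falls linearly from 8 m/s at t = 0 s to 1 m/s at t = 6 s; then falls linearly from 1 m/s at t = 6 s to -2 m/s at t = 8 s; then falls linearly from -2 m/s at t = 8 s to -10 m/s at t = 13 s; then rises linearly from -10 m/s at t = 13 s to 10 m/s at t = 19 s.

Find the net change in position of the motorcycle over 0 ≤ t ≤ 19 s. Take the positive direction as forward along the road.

Displacement is the signed area under the v-t curve.
0–6 s: ½(8 + 1)(6) = 27 m
6–8 s: ½(1 + -2)(2) = -1 m
8–13 s: ½(-2 + -10)(5) = -30 m
13–19 s: ½(-10 + 10)(6) = 0 m
Net displacement = -4 m

-4 m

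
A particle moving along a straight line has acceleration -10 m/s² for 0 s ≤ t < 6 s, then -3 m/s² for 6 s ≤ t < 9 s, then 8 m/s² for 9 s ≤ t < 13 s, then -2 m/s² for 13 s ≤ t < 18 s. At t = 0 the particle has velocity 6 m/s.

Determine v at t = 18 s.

-41 m/s

Δv equals the area under the a-t graph; then v = v₀ + Δv.
0–6 s: -10 × 6 = -60 m/s
6–9 s: -3 × 3 = -9 m/s
9–13 s: 8 × 4 = 32 m/s
13–18 s: -2 × 5 = -10 m/s
Δv = -47 m/s, so v(18) = 6 + (-47) = -41 m/s.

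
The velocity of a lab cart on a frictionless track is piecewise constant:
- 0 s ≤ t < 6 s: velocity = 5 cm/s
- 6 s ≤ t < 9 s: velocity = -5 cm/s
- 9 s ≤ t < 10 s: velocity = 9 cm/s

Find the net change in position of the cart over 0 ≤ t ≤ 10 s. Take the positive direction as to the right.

24 cm

Displacement is the signed area under the v-t curve.
0–6 s: 5 × 6 = 30 cm
6–9 s: -5 × 3 = -15 cm
9–10 s: 9 × 1 = 9 cm
Net displacement = 24 cm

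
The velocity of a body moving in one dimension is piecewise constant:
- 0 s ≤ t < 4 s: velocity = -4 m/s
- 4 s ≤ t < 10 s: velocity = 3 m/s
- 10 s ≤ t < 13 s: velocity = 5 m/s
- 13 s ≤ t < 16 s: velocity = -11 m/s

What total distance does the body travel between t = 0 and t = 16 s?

82 m

Total distance travelled is ∫|v| dt — sum the magnitudes of each area piece.
0–4 s: |-4| × 4 = 16 m
4–10 s: |3| × 6 = 18 m
10–13 s: |5| × 3 = 15 m
13–16 s: |-11| × 3 = 33 m
Total distance = 82 m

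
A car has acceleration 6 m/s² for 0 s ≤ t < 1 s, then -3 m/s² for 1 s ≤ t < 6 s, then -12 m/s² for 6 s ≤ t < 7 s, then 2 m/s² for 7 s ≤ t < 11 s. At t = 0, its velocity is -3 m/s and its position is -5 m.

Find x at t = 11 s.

-125.5 m

On each constant-a segment, Δv = aΔt and Δx = v₀Δt + ½aΔt²; chain segment to segment.
0–1 s: v starts -3 m/s; Δx = -3·1 + ½·6·1² = 0 m; v ends 3 m/s.
1–6 s: v starts 3 m/s; Δx = 3·5 + ½·-3·5² = -22.5 m; v ends -12 m/s.
6–7 s: v starts -12 m/s; Δx = -12·1 + ½·-12·1² = -18 m; v ends -24 m/s.
7–11 s: v starts -24 m/s; Δx = -24·4 + ½·2·4² = -80 m; v ends -16 m/s.
x(11) = -5 + Σ Δx = -125.5 m.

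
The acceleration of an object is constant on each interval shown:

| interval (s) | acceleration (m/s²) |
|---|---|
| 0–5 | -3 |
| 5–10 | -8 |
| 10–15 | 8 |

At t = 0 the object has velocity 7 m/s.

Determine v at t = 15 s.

-8 m/s

Δv equals the area under the a-t graph; then v = v₀ + Δv.
0–5 s: -3 × 5 = -15 m/s
5–10 s: -8 × 5 = -40 m/s
10–15 s: 8 × 5 = 40 m/s
Δv = -15 m/s, so v(15) = 7 + (-15) = -8 m/s.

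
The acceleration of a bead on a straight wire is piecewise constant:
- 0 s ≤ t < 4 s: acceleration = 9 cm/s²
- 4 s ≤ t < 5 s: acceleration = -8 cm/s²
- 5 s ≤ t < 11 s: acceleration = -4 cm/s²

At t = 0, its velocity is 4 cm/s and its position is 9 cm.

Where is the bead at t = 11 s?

253 cm

On each constant-a segment, Δv = aΔt and Δx = v₀Δt + ½aΔt²; chain segment to segment.
0–4 s: v starts 4 cm/s; Δx = 4·4 + ½·9·4² = 88 cm; v ends 40 cm/s.
4–5 s: v starts 40 cm/s; Δx = 40·1 + ½·-8·1² = 36 cm; v ends 32 cm/s.
5–11 s: v starts 32 cm/s; Δx = 32·6 + ½·-4·6² = 120 cm; v ends 8 cm/s.
x(11) = 9 + Σ Δx = 253 cm.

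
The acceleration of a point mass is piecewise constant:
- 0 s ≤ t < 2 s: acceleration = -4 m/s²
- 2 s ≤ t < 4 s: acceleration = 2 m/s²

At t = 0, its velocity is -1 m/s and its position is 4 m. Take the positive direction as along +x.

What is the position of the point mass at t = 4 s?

-20 m

On each constant-a segment, Δv = aΔt and Δx = v₀Δt + ½aΔt²; chain segment to segment.
0–2 s: v starts -1 m/s; Δx = -1·2 + ½·-4·2² = -10 m; v ends -9 m/s.
2–4 s: v starts -9 m/s; Δx = -9·2 + ½·2·2² = -14 m; v ends -5 m/s.
x(4) = 4 + Σ Δx = -20 m.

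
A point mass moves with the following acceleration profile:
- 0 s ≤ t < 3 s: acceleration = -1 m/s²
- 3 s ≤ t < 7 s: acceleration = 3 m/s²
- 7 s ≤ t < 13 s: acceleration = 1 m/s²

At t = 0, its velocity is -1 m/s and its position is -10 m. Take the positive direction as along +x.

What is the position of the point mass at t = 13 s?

On each constant-a segment, Δv = aΔt and Δx = v₀Δt + ½aΔt²; chain segment to segment.
0–3 s: v starts -1 m/s; Δx = -1·3 + ½·-1·3² = -7.5 m; v ends -4 m/s.
3–7 s: v starts -4 m/s; Δx = -4·4 + ½·3·4² = 8 m; v ends 8 m/s.
7–13 s: v starts 8 m/s; Δx = 8·6 + ½·1·6² = 66 m; v ends 14 m/s.
x(13) = -10 + Σ Δx = 56.5 m.

56.5 m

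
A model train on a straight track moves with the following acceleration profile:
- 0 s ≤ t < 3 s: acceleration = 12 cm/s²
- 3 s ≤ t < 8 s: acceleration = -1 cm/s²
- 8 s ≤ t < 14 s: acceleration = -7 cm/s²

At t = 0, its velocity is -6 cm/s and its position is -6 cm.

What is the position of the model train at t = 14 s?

191.5 cm

On each constant-a segment, Δv = aΔt and Δx = v₀Δt + ½aΔt²; chain segment to segment.
0–3 s: v starts -6 cm/s; Δx = -6·3 + ½·12·3² = 36 cm; v ends 30 cm/s.
3–8 s: v starts 30 cm/s; Δx = 30·5 + ½·-1·5² = 137.5 cm; v ends 25 cm/s.
8–14 s: v starts 25 cm/s; Δx = 25·6 + ½·-7·6² = 24 cm; v ends -17 cm/s.
x(14) = -6 + Σ Δx = 191.5 cm.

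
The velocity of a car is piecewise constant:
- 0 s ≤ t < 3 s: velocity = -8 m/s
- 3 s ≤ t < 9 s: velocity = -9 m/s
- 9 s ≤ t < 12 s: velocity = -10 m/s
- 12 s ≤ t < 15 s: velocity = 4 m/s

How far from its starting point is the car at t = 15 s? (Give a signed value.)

-96 m

Displacement is the signed area under the v-t curve.
0–3 s: -8 × 3 = -24 m
3–9 s: -9 × 6 = -54 m
9–12 s: -10 × 3 = -30 m
12–15 s: 4 × 3 = 12 m
Net displacement = -96 m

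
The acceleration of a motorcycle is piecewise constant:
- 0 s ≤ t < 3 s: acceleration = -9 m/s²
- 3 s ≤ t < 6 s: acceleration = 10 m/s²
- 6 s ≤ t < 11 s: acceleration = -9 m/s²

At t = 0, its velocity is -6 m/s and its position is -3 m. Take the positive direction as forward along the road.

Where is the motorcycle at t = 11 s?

On each constant-a segment, Δv = aΔt and Δx = v₀Δt + ½aΔt²; chain segment to segment.
0–3 s: v starts -6 m/s; Δx = -6·3 + ½·-9·3² = -58.5 m; v ends -33 m/s.
3–6 s: v starts -33 m/s; Δx = -33·3 + ½·10·3² = -54 m; v ends -3 m/s.
6–11 s: v starts -3 m/s; Δx = -3·5 + ½·-9·5² = -127.5 m; v ends -48 m/s.
x(11) = -3 + Σ Δx = -243 m.

-243 m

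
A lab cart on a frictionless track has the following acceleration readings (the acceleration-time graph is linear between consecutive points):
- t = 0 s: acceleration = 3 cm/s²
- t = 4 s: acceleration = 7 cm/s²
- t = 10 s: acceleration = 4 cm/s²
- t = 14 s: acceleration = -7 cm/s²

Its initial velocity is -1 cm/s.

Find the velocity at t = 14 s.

46 cm/s

Δv equals the area under the a-t graph; then v = v₀ + Δv.
0–4 s: ½(3 + 7)(4) = 20 cm/s
4–10 s: ½(7 + 4)(6) = 33 cm/s
10–14 s: ½(4 + -7)(4) = -6 cm/s
Δv = 47 cm/s, so v(14) = -1 + (47) = 46 cm/s.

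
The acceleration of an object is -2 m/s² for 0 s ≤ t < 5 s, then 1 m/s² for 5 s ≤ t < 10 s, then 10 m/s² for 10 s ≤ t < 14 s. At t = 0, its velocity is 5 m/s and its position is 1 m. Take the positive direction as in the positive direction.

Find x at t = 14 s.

68.5 m

On each constant-a segment, Δv = aΔt and Δx = v₀Δt + ½aΔt²; chain segment to segment.
0–5 s: v starts 5 m/s; Δx = 5·5 + ½·-2·5² = 0 m; v ends -5 m/s.
5–10 s: v starts -5 m/s; Δx = -5·5 + ½·1·5² = -12.5 m; v ends 0 m/s.
10–14 s: v starts 0 m/s; Δx = 0·4 + ½·10·4² = 80 m; v ends 40 m/s.
x(14) = 1 + Σ Δx = 68.5 m.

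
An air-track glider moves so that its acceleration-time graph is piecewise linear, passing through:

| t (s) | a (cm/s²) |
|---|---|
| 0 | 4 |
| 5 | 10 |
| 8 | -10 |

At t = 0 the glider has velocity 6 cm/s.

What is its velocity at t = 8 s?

Δv equals the area under the a-t graph; then v = v₀ + Δv.
0–5 s: ½(4 + 10)(5) = 35 cm/s
5–8 s: ½(10 + -10)(3) = 0 cm/s
Δv = 35 cm/s, so v(8) = 6 + (35) = 41 cm/s.

41 cm/s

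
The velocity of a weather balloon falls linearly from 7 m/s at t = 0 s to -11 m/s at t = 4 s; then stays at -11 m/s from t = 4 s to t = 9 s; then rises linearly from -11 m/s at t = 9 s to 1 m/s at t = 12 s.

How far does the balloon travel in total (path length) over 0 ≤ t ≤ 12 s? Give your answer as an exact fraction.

Distance (not displacement) is the total path length: add the absolute areas under v-t.
0–4 s: v = 0 at t = 14/9 s; triangle areas 49/9 + 121/9 = 170/9 m
4–9 s: |-11| × 5 = 55 m
9–12 s: v = 0 at t = 11.75 s; triangle areas 15.125 + 0.125 = 15.25 m
Total distance = 3209/36 m

3209/36 m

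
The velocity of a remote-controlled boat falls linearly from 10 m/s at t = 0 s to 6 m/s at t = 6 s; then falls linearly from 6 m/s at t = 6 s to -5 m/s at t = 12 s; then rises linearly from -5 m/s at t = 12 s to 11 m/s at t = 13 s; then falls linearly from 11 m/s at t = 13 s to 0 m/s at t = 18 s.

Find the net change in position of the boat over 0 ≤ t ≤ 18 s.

Displacement is the signed area under the v-t curve.
0–6 s: ½(10 + 6)(6) = 48 m
6–12 s: ½(6 + -5)(6) = 3 m
12–13 s: ½(-5 + 11)(1) = 3 m
13–18 s: ½(11 + 0)(5) = 27.5 m
Net displacement = 81.5 m

81.5 m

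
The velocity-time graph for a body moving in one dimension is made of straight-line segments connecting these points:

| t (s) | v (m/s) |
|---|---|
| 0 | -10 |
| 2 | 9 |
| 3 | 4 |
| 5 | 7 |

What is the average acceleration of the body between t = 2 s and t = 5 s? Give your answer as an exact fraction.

-2/3 m/s²

Average acceleration = Δv/Δt = (7 − 9)/(5 − 2) = -2/3 m/s².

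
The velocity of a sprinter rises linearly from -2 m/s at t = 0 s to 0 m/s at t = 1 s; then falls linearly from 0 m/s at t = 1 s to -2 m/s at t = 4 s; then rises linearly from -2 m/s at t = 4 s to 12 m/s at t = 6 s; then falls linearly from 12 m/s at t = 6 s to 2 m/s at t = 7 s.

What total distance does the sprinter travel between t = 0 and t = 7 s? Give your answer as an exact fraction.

Total distance travelled is ∫|v| dt — sum the magnitudes of each area piece.
0–1 s: |½(-2 + 0)(1)| = 1 m
1–4 s: |½(0 + -2)(3)| = 3 m
4–6 s: v = 0 at t = 30/7 s; triangle areas 2/7 + 72/7 = 74/7 m
6–7 s: |½(12 + 2)(1)| = 7 m
Total distance = 151/7 m

151/7 m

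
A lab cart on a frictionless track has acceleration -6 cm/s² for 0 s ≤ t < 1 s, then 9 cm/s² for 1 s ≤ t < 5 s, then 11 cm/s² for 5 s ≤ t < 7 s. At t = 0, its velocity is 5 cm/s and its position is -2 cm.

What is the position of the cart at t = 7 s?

160 cm

On each constant-a segment, Δv = aΔt and Δx = v₀Δt + ½aΔt²; chain segment to segment.
0–1 s: v starts 5 cm/s; Δx = 5·1 + ½·-6·1² = 2 cm; v ends -1 cm/s.
1–5 s: v starts -1 cm/s; Δx = -1·4 + ½·9·4² = 68 cm; v ends 35 cm/s.
5–7 s: v starts 35 cm/s; Δx = 35·2 + ½·11·2² = 92 cm; v ends 57 cm/s.
x(7) = -2 + Σ Δx = 160 cm.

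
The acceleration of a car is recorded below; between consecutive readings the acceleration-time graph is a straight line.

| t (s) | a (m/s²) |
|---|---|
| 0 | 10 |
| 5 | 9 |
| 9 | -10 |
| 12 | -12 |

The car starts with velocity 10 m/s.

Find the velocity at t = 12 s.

Δv equals the area under the a-t graph; then v = v₀ + Δv.
0–5 s: ½(10 + 9)(5) = 47.5 m/s
5–9 s: ½(9 + -10)(4) = -2 m/s
9–12 s: ½(-10 + -12)(3) = -33 m/s
Δv = 12.5 m/s, so v(12) = 10 + (12.5) = 22.5 m/s.

22.5 m/s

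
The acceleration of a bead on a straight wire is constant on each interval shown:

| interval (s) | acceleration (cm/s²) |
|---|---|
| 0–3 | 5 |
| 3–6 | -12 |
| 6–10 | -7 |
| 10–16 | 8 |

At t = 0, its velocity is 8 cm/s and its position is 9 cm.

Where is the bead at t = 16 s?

-139.5 cm

On each constant-a segment, Δv = aΔt and Δx = v₀Δt + ½aΔt²; chain segment to segment.
0–3 s: v starts 8 cm/s; Δx = 8·3 + ½·5·3² = 46.5 cm; v ends 23 cm/s.
3–6 s: v starts 23 cm/s; Δx = 23·3 + ½·-12·3² = 15 cm; v ends -13 cm/s.
6–10 s: v starts -13 cm/s; Δx = -13·4 + ½·-7·4² = -108 cm; v ends -41 cm/s.
10–16 s: v starts -41 cm/s; Δx = -41·6 + ½·8·6² = -102 cm; v ends 7 cm/s.
x(16) = 9 + Σ Δx = -139.5 cm.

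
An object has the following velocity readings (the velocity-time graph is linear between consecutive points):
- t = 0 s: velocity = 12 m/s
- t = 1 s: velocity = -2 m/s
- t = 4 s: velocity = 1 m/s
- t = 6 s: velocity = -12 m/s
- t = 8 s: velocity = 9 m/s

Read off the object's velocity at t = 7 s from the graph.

On 6–8 s the graph is linear from -12 to 9 m/s: v(7) = -12 + (9 − -12)·(7 − 6)/(8 − 6) = -1.5 m/s.

-1.5 m/s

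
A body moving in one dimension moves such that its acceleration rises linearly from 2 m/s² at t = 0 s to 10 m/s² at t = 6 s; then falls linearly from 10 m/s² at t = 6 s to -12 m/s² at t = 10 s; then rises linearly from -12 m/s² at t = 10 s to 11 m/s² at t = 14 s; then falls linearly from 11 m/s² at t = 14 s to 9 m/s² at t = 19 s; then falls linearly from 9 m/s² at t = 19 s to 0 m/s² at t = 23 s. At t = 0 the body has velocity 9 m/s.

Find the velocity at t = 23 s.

107 m/s

Δv equals the area under the a-t graph; then v = v₀ + Δv.
0–6 s: ½(2 + 10)(6) = 36 m/s
6–10 s: ½(10 + -12)(4) = -4 m/s
10–14 s: ½(-12 + 11)(4) = -2 m/s
14–19 s: ½(11 + 9)(5) = 50 m/s
19–23 s: ½(9 + 0)(4) = 18 m/s
Δv = 98 m/s, so v(23) = 9 + (98) = 107 m/s.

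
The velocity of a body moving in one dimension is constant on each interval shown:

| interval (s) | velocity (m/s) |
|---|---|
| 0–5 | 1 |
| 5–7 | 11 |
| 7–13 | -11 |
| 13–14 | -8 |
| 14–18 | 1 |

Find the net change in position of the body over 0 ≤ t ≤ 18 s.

Net displacement equals the area under the velocity-time graph (areas below the axis count negative).
0–5 s: 1 × 5 = 5 m
5–7 s: 11 × 2 = 22 m
7–13 s: -11 × 6 = -66 m
13–14 s: -8 × 1 = -8 m
14–18 s: 1 × 4 = 4 m
Net displacement = -43 m

-43 m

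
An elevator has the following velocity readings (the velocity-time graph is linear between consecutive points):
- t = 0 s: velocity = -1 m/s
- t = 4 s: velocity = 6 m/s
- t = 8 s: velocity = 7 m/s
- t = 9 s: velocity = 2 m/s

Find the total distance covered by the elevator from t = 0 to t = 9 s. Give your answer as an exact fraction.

Distance (not displacement) is the total path length: add the absolute areas under v-t.
0–4 s: v = 0 at t = 4/7 s; triangle areas 2/7 + 72/7 = 74/7 m
4–8 s: |½(6 + 7)(4)| = 26 m
8–9 s: |½(7 + 2)(1)| = 4.5 m
Total distance = 575/14 m

575/14 m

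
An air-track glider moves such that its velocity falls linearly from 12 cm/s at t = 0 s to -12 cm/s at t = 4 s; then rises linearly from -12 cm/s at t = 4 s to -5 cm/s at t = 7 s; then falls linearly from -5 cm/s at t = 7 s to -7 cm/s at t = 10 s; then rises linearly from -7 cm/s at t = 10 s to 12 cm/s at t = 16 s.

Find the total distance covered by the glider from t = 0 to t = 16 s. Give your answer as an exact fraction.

3723/38 cm

Total distance travelled is ∫|v| dt — sum the magnitudes of each area piece.
0–4 s: v = 0 at t = 2 s; triangle areas 12 + 12 = 24 cm
4–7 s: |½(-12 + -5)(3)| = 25.5 cm
7–10 s: |½(-5 + -7)(3)| = 18 cm
10–16 s: v = 0 at t = 232/19 s; triangle areas 147/19 + 432/19 = 579/19 cm
Total distance = 3723/38 cm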